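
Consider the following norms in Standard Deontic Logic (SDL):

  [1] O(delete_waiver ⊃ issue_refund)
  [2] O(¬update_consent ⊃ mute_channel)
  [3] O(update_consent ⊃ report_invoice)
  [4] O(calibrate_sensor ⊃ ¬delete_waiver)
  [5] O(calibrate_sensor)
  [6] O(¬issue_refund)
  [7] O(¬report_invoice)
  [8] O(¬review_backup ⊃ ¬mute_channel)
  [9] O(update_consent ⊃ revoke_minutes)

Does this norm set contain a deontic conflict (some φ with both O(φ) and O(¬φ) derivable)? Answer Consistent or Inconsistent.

Premise 1 is O(delete_waiver ⊃ issue_refund), but O(delete_waiver) is not derivable from the premises, so it does not yield O(issue_refund).
So O(issue_refund) is not derivable, and the apparent clash with O(¬issue_refund) does not arise.
A world satisfying every obligation exists (e.g. calibrate_sensor=true, delete_waiver=false, issue_refund=false, mute_channel=true, report_invoice=false, review_backup=true, revoke_minutes=false, update_consent=false); no atom is both obligatory and forbidden, so the set is consistent.

Consistent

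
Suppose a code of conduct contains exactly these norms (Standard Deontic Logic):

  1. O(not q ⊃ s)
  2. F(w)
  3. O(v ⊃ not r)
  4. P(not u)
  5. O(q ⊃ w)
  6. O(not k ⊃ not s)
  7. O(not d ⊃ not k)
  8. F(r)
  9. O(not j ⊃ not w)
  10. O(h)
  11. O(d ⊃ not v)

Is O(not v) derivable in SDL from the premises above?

Yes

Premise 2 is F(w), i.e. O(not w).
The contrapositive of premise 5 (O(q ⊃ w)) is O(not w ⊃ not q), and O(not w) is already established, so O(not q).
Premise 1 is O(not q ⊃ s); since O(not q), deontic closure gives O(s).
The contrapositive of premise 6 (O(not k ⊃ not s)) is O(s ⊃ k), and O(s) is already established, so O(k).
The contrapositive of premise 7 (O(not d ⊃ not k)) is O(k ⊃ d), and O(k) is already established, so O(d).
From O(d) and premise 11, O(d ⊃ not v), we obtain O(not v).
Premises 3, 4, 8, 9, 10 do not contribute to this derivation.
So O(not v) follows.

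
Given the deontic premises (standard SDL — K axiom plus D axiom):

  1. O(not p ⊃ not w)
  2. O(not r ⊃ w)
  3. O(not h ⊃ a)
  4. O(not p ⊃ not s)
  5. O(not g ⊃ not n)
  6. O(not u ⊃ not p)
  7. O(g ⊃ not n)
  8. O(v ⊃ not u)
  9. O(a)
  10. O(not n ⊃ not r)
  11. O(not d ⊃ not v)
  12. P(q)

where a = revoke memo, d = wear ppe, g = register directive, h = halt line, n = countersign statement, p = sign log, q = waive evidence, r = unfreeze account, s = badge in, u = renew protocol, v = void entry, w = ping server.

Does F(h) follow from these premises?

No

Premise 3 is O(not h ⊃ a); even if O(a) held, inferring O(not h) would be affirming the consequent — invalid.
No other premise forces O(not h). An ideal world satisfying every premise can still have h true, so F(h) is not derivable.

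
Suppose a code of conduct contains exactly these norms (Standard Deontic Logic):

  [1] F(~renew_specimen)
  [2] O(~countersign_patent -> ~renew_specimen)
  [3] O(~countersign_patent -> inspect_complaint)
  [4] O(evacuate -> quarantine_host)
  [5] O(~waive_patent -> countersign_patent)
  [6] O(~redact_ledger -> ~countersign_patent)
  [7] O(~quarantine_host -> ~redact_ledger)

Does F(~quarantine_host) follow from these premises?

F(~renew_specimen) at premise 1 means O(renew_specimen).
Premise 2, O(~countersign_patent -> ~renew_specimen), contraposes to O(renew_specimen -> countersign_patent); with O(renew_specimen) we get O(countersign_patent).
Premise 6, O(~redact_ledger -> ~countersign_patent), contraposes to O(countersign_patent -> redact_ledger); with O(countersign_patent) we get O(redact_ledger).
Premise 7 is O(~quarantine_host -> ~redact_ledger); contrapositively O(redact_ledger -> quarantine_host). Since O(redact_ledger) holds, K gives O(quarantine_host).
Premises 3, 4, 5 do not contribute to this derivation.
So O(quarantine_host) holds, i.e. F(~quarantine_host). The claim follows.

Yes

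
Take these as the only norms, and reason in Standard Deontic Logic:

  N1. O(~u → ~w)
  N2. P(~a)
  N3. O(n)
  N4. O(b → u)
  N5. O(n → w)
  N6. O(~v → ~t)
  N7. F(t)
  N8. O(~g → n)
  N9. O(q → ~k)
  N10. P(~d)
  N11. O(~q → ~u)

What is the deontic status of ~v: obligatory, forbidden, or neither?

Neither

Premise 6 is O(~v → ~t); even if O(~t) held, inferring O(~v) would be affirming the consequent — invalid.
No premise or chain of K-axiom applications forces O(~v), and none forces O(v). So ~v is neither obligatory nor forbidden under these norms.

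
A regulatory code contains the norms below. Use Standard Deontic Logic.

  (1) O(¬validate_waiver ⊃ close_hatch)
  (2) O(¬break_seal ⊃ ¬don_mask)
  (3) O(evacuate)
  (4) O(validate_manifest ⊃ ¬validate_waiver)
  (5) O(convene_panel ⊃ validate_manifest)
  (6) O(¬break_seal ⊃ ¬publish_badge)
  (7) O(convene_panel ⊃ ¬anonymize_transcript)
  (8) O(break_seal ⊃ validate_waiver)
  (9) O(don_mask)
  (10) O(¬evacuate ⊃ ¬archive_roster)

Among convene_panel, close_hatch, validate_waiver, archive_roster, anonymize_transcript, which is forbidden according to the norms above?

convene_panel

Premise 9 gives O(don_mask).
Premise 2, O(¬break_seal ⊃ ¬don_mask), contraposes to O(don_mask ⊃ break_seal); with O(don_mask) we get O(break_seal).
Premise 8 is O(break_seal ⊃ validate_waiver); since O(break_seal), deontic closure gives O(validate_waiver).
The contrapositive of premise 4 (O(validate_manifest ⊃ ¬validate_waiver)) is O(validate_waiver ⊃ ¬validate_manifest), and O(validate_waiver) is already established, so O(¬validate_manifest).
The contrapositive of premise 5 (O(convene_panel ⊃ validate_manifest)) is O(¬validate_manifest ⊃ ¬convene_panel), and O(¬validate_manifest) is already established, so O(¬convene_panel).
So O(¬convene_panel) holds, i.e. convene_panel is forbidden. None of the other listed options is forbidden under the premises.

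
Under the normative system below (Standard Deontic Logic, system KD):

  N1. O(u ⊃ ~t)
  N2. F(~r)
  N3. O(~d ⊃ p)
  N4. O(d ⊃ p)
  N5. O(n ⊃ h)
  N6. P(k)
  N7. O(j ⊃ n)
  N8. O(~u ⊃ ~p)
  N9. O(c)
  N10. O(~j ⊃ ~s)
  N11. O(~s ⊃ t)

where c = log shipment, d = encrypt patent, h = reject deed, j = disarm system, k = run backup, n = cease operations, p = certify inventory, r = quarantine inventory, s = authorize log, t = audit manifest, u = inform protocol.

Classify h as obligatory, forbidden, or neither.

Obligatory

Premises 4 and 3 cover both cases: O(d ⊃ p) and O(~d ⊃ p). Since d ∨ ~d is a tautology, O(p) follows.
Premise 8, O(~u ⊃ ~p), contraposes to O(p ⊃ u); with O(p) we get O(u).
Applying K to premise 1 (O(u ⊃ ~t)) and O(u) yields O(~t).
Premise 11, O(~s ⊃ t), contraposes to O(~t ⊃ s); with O(~t) we get O(s).
Premise 10 is O(~j ⊃ ~s); contrapositively O(s ⊃ j). Since O(s) holds, K gives O(j).
Applying K to premise 7 (O(j ⊃ n)) and O(j) yields O(n).
With premise 5, O(n ⊃ h), the K-axiom yields O(h).
Premises 2, 6, 9 do not contribute to this derivation.
Hence h is obligatory.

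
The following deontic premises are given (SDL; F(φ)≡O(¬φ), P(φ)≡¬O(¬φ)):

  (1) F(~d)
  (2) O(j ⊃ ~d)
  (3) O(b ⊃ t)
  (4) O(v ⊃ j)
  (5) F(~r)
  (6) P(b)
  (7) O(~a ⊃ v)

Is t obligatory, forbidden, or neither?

Premise 3 is O(b ⊃ t), but O(b) is not derivable from the premises (the permission P(b) asserts only ~O(~b), not O(b)), so it does not yield O(t).
No premise or chain of K-axiom applications forces O(t), and none forces O(~t). So t is neither obligatory nor forbidden under these norms.

Neither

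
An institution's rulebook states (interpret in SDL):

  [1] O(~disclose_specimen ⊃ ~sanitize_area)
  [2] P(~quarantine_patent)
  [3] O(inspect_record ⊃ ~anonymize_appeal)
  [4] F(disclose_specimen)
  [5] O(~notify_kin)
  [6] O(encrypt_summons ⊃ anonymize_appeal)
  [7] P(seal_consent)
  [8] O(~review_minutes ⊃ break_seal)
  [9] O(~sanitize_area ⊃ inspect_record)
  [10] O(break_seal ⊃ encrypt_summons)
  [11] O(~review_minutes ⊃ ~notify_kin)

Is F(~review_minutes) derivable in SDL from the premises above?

Yes

Premise 4 is F(disclose_specimen), i.e. O(~disclose_specimen).
Premise 1 is O(~disclose_specimen ⊃ ~sanitize_area); since O(~disclose_specimen), deontic closure gives O(~sanitize_area).
From O(~sanitize_area) and premise 9, O(~sanitize_area ⊃ inspect_record), we obtain O(inspect_record).
With premise 3, O(inspect_record ⊃ ~anonymize_appeal), the K-axiom yields O(~anonymize_appeal).
Premise 6, O(encrypt_summons ⊃ anonymize_appeal), contraposes to O(~anonymize_appeal ⊃ ~encrypt_summons); with O(~anonymize_appeal) we get O(~encrypt_summons).
Premise 10, O(break_seal ⊃ encrypt_summons), contraposes to O(~encrypt_summons ⊃ ~break_seal); with O(~encrypt_summons) we get O(~break_seal).
The contrapositive of premise 8 (O(~review_minutes ⊃ break_seal)) is O(~break_seal ⊃ review_minutes), and O(~break_seal) is already established, so O(review_minutes).
Premises 2, 5, 7, 11 do not contribute to this derivation.
So O(review_minutes) holds, i.e. F(~review_minutes). The claim follows.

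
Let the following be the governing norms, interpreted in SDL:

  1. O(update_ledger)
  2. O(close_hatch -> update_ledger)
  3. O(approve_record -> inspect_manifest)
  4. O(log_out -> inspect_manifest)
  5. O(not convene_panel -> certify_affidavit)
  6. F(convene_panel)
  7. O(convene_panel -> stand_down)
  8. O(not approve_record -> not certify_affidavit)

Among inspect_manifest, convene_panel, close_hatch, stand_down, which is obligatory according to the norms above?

Premise 6 is F(convene_panel), i.e. O(not convene_panel).
Applying K to premise 5 (O(not convene_panel -> certify_affidavit)) and O(not convene_panel) yields O(certify_affidavit).
Premise 8 is O(not approve_record -> not certify_affidavit); contrapositively O(certify_affidavit -> approve_record). Since O(certify_affidavit) holds, K gives O(approve_record).
Applying K to premise 3 (O(approve_record -> inspect_manifest)) and O(approve_record) yields O(inspect_manifest).
So O(inspect_manifest) holds — inspect_manifest is obligatory. None of the other listed options is made obligatory by any chain of premises.

inspect_manifest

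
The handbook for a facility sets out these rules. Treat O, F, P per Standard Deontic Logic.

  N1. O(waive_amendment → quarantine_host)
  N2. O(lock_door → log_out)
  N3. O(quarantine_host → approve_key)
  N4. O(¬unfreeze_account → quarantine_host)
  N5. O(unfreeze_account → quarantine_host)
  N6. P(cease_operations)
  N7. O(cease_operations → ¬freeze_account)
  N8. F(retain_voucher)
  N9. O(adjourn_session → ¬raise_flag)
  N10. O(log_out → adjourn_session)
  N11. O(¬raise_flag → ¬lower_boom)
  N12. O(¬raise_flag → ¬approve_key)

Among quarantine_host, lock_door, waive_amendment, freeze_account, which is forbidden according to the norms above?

Premises 4 and 5 cover both cases: O(¬unfreeze_account → quarantine_host) and O(unfreeze_account → quarantine_host). Since ¬unfreeze_account ∨ unfreeze_account is a tautology, O(quarantine_host) follows.
Applying K to premise 3 (O(quarantine_host → approve_key)) and O(quarantine_host) yields O(approve_key).
Premise 12, O(¬raise_flag → ¬approve_key), contraposes to O(approve_key → raise_flag); with O(approve_key) we get O(raise_flag).
Premise 9 is O(adjourn_session → ¬raise_flag); contrapositively O(raise_flag → ¬adjourn_session). Since O(raise_flag) holds, K gives O(¬adjourn_session).
Premise 10, O(log_out → adjourn_session), contraposes to O(¬adjourn_session → ¬log_out); with O(¬adjourn_session) we get O(¬log_out).
Premise 2, O(lock_door → log_out), contraposes to O(¬log_out → ¬lock_door); with O(¬log_out) we get O(¬lock_door).
So O(¬lock_door) holds, i.e. lock_door is forbidden. None of the other listed options is forbidden under the premises.

lock_door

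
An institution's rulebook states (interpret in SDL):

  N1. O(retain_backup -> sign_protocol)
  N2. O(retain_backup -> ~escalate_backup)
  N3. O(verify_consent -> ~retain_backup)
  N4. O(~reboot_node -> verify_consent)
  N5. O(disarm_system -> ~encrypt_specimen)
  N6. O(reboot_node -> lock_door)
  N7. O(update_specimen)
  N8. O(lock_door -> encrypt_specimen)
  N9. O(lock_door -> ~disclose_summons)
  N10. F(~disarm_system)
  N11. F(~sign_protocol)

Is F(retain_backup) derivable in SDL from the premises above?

Yes

Premise 10, F(~disarm_system), is equivalent to O(disarm_system).
With premise 5, O(disarm_system -> ~encrypt_specimen), the K-axiom yields O(~encrypt_specimen).
Premise 8 is O(lock_door -> encrypt_specimen); contrapositively O(~encrypt_specimen -> ~lock_door). Since O(~encrypt_specimen) holds, K gives O(~lock_door).
The contrapositive of premise 6 (O(reboot_node -> lock_door)) is O(~lock_door -> ~reboot_node), and O(~lock_door) is already established, so O(~reboot_node).
Premise 4 is O(~reboot_node -> verify_consent); since O(~reboot_node), deontic closure gives O(verify_consent).
Premise 3 is O(verify_consent -> ~retain_backup); since O(verify_consent), deontic closure gives O(~retain_backup).
Premises 1, 2, 7, 9, 11 do not contribute to this derivation.
So O(~retain_backup) holds, i.e. F(retain_backup). The claim follows.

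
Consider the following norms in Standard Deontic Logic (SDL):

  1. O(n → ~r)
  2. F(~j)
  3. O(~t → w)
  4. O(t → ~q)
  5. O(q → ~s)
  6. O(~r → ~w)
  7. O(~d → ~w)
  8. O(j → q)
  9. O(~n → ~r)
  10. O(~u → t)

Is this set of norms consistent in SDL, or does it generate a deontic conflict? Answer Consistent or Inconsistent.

By case analysis on ~n: premise 9 gives O(~n → ~r) and premise 1 gives O(n → ~r), so O(~r) either way.
Premise 6 is O(~r → ~w); since O(~r), deontic closure gives O(~w).
Premise 3 is O(~t → w); contrapositively O(~w → t). Since O(~w) holds, K gives O(t).
From O(t) and premise 4, O(t → ~q), we obtain O(~q).
Premise 8 is O(j → q); contrapositively O(~q → ~j). Since O(~q) holds, K gives O(~j).
But premise 2, F(~j), means O(j).
We now have both O(~j) and O(j) — j is simultaneously obligatory and forbidden, violating the D-axiom.

Inconsistent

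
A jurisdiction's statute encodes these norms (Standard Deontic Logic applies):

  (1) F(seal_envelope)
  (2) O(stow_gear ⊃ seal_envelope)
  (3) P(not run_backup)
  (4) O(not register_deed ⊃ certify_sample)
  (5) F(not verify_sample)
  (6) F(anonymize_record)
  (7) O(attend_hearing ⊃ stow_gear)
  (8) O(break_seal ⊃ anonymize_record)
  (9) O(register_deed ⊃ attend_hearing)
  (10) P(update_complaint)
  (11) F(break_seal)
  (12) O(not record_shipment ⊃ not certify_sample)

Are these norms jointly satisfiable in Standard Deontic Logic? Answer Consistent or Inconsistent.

Consistent

Premise 8 is O(break_seal ⊃ anonymize_record), but O(break_seal) is not derivable from the premises, so it does not yield O(anonymize_record).
So O(anonymize_record) is not derivable, and the apparent clash with O(not anonymize_record) does not arise.
A world satisfying every obligation exists (e.g. anonymize_record=false, attend_hearing=false, break_seal=false, certify_sample=true, record_shipment=true, register_deed=false, run_backup=false, seal_envelope=false, stow_gear=false, update_complaint=false, verify_sample=true); no atom is both obligatory and forbidden, so the set is consistent.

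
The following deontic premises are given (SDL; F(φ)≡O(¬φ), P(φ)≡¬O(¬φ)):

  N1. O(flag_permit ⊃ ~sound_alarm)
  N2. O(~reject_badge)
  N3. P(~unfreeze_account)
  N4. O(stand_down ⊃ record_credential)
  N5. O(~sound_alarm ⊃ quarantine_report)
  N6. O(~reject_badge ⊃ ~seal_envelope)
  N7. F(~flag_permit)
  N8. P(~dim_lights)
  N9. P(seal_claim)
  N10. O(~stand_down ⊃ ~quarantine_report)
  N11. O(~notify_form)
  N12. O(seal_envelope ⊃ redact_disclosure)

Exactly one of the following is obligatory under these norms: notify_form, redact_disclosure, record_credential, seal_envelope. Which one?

record_credential

Premise 7, F(~flag_permit), is equivalent to O(flag_permit).
Premise 1 is O(flag_permit ⊃ ~sound_alarm); since O(flag_permit), deontic closure gives O(~sound_alarm).
Premise 5 is O(~sound_alarm ⊃ quarantine_report); since O(~sound_alarm), deontic closure gives O(quarantine_report).
Premise 10 is O(~stand_down ⊃ ~quarantine_report); contrapositively O(quarantine_report ⊃ stand_down). Since O(quarantine_report) holds, K gives O(stand_down).
From O(stand_down) and premise 4, O(stand_down ⊃ record_credential), we obtain O(record_credential).
So O(record_credential) holds — record_credential is obligatory. None of the other listed options is made obligatory by any chain of premises.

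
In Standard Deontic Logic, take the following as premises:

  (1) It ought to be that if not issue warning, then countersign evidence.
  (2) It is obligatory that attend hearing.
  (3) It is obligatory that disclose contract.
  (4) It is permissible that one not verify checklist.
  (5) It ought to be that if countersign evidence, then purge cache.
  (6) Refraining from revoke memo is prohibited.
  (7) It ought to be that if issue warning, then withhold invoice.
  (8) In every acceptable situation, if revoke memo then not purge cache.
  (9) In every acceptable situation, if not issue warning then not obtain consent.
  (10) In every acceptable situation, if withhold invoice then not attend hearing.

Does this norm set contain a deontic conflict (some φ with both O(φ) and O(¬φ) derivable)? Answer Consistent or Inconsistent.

Inconsistent

F(¬revoke_memo) at premise 6 means O(revoke_memo).
With premise 8, O(revoke_memo → ¬purge_cache), the K-axiom yields O(¬purge_cache).
Premise 5, O(countersign_evidence → purge_cache), contraposes to O(¬purge_cache → ¬countersign_evidence); with O(¬purge_cache) we get O(¬countersign_evidence).
Premise 1, O(¬issue_warning → countersign_evidence), contraposes to O(¬countersign_evidence → issue_warning); with O(¬countersign_evidence) we get O(issue_warning).
With premise 7, O(issue_warning → withhold_invoice), the K-axiom yields O(withhold_invoice).
From O(withhold_invoice) and premise 10, O(withhold_invoice → ¬attend_hearing), we obtain O(¬attend_hearing).
But premise 2 directly asserts O(attend_hearing).
We now have both O(¬attend_hearing) and O(attend_hearing) — attend_hearing is simultaneously obligatory and forbidden, violating the D-axiom.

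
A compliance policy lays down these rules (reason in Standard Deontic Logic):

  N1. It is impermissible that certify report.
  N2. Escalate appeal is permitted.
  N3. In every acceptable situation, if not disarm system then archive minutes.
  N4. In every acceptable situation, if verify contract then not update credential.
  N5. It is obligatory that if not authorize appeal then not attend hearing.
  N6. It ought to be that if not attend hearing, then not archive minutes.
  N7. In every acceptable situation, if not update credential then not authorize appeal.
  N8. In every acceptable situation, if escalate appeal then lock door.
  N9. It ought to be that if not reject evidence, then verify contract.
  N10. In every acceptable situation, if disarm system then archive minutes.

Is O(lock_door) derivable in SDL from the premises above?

No

Premise 8 is O(escalate_appeal → lock_door), but O(escalate_appeal) is not derivable from the premises (the permission P(escalate_appeal) asserts only ¬O(¬escalate_appeal), not O(escalate_appeal)), so it does not yield O(lock_door).
No other premise forces O(lock_door). An ideal world satisfying every premise can still have lock_door false, so O(lock_door) is not derivable.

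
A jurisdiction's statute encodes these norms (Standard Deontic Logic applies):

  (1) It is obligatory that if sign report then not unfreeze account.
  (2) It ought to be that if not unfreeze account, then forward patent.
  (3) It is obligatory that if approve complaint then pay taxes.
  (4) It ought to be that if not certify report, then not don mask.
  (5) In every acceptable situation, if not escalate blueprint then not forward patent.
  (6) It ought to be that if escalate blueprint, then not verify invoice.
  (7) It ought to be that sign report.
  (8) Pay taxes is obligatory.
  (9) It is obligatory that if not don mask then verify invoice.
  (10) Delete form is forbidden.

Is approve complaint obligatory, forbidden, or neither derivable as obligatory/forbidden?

Neither

Premise 3 is O(approve_complaint → pay_taxes); even if O(pay_taxes) held, inferring O(approve_complaint) would be affirming the consequent — invalid.
No premise or chain of K-axiom applications forces O(approve_complaint), and none forces O(¬approve_complaint). So approve_complaint is neither obligatory nor forbidden under these norms.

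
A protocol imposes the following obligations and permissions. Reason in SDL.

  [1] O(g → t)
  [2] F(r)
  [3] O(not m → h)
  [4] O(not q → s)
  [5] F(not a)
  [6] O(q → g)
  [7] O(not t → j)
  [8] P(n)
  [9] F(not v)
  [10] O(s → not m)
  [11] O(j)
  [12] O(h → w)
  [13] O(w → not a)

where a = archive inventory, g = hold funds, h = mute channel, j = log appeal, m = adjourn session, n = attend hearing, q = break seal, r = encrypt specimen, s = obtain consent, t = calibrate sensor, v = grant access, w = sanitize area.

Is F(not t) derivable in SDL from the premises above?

Yes

Premise 5 is F(not a), i.e. O(a).
Premise 13, O(w → not a), contraposes to O(a → not w); with O(a) we get O(not w).
Premise 12, O(h → w), contraposes to O(not w → not h); with O(not w) we get O(not h).
Premise 3 is O(not m → h); contrapositively O(not h → m). Since O(not h) holds, K gives O(m).
The contrapositive of premise 10 (O(s → not m)) is O(m → not s), and O(m) is already established, so O(not s).
Premise 4 is O(not q → s); contrapositively O(not s → q). Since O(not s) holds, K gives O(q).
From O(q) and premise 6, O(q → g), we obtain O(g).
With premise 1, O(g → t), the K-axiom yields O(t).
Premises 2, 7, 8, 9, 11 do not contribute to this derivation.
So O(t) holds, i.e. F(not t). The claim follows.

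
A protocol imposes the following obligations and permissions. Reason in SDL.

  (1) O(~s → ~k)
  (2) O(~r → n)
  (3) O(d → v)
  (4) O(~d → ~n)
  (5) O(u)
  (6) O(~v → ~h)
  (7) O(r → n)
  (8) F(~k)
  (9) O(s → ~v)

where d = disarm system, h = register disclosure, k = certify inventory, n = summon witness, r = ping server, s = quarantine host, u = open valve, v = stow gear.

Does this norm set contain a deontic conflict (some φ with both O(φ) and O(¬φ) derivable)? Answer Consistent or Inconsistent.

Premises 7 and 2 are O(r → n) and O(~r → n); every ideal world satisfies r or ~r, so in either case n holds — hence O(n).
The contrapositive of premise 4 (O(~d → ~n)) is O(n → d), and O(n) is already established, so O(d).
With premise 3, O(d → v), the K-axiom yields O(v).
Premise 9 is O(s → ~v); contrapositively O(v → ~s). Since O(v) holds, K gives O(~s).
With premise 1, O(~s → ~k), the K-axiom yields O(~k).
However, F(~k) at premise 8 amounts to O(k).
We now have both O(~k) and O(k) — k is simultaneously obligatory and forbidden, violating the D-axiom.

Inconsistent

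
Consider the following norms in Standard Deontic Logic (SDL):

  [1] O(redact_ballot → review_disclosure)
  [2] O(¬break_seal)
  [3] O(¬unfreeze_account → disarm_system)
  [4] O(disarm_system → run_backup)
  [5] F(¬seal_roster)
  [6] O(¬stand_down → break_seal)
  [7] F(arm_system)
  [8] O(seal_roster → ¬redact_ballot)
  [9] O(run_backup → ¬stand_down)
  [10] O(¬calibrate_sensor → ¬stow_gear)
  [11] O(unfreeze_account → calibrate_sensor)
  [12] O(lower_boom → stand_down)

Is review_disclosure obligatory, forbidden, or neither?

Neither

Premise 1 is O(redact_ballot → review_disclosure), but O(redact_ballot) is not derivable from the premises, so it does not yield O(review_disclosure).
No premise or chain of K-axiom applications forces O(review_disclosure), and none forces O(¬review_disclosure). So review_disclosure is neither obligatory nor forbidden under these norms.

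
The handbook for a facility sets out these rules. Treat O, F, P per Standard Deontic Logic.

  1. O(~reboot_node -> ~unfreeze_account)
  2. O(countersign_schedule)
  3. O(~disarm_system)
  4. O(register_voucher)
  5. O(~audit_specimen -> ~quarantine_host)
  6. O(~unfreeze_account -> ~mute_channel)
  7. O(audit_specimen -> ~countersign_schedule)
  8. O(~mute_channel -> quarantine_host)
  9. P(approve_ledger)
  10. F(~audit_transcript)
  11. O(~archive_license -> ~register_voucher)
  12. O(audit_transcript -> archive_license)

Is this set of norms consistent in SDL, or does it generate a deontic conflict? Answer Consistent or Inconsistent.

Consistent

Premise 11 is O(~archive_license -> ~register_voucher), but O(~archive_license) is not derivable from the premises, so it does not yield O(~register_voucher).
So O(~register_voucher) is not derivable, and the apparent clash with O(register_voucher) does not arise.
A world satisfying every obligation exists (e.g. approve_ledger=false, archive_license=true, audit_specimen=false, audit_transcript=true, countersign_schedule=true, disarm_system=false, mute_channel=true, quarantine_host=false, reboot_node=true, register_voucher=true, unfreeze_account=true); no atom is both obligatory and forbidden, so the set is consistent.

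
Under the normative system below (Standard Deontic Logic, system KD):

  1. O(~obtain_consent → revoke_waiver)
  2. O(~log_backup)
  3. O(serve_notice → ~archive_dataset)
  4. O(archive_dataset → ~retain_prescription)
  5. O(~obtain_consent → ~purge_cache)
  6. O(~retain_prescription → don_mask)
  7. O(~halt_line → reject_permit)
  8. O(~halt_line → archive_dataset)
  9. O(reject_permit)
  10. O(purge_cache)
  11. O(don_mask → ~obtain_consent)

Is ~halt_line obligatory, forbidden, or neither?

Premise 10 gives O(purge_cache).
Premise 5 is O(~obtain_consent → ~purge_cache); contrapositively O(purge_cache → obtain_consent). Since O(purge_cache) holds, K gives O(obtain_consent).
Premise 11 is O(don_mask → ~obtain_consent); contrapositively O(obtain_consent → ~don_mask). Since O(obtain_consent) holds, K gives O(~don_mask).
The contrapositive of premise 6 (O(~retain_prescription → don_mask)) is O(~don_mask → retain_prescription), and O(~don_mask) is already established, so O(retain_prescription).
The contrapositive of premise 4 (O(archive_dataset → ~retain_prescription)) is O(retain_prescription → ~archive_dataset), and O(retain_prescription) is already established, so O(~archive_dataset).
Premise 8, O(~halt_line → archive_dataset), contraposes to O(~archive_dataset → halt_line); with O(~archive_dataset) we get O(halt_line).
Premises 1, 2, 3, 7, 9 do not contribute to this derivation.
Thus O(halt_line), which is F(~halt_line): ~halt_line is forbidden.

Forbidden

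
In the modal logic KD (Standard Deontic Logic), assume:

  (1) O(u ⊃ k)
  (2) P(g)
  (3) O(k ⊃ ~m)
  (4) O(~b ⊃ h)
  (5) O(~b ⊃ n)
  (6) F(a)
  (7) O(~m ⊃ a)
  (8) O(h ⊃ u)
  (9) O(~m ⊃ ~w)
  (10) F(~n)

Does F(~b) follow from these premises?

Premise 6, F(a), is equivalent to O(~a).
Premise 7, O(~m ⊃ a), contraposes to O(~a ⊃ m); with O(~a) we get O(m).
The contrapositive of premise 3 (O(k ⊃ ~m)) is O(m ⊃ ~k), and O(m) is already established, so O(~k).
Premise 1, O(u ⊃ k), contraposes to O(~k ⊃ ~u); with O(~k) we get O(~u).
Premise 8 is O(h ⊃ u); contrapositively O(~u ⊃ ~h). Since O(~u) holds, K gives O(~h).
Premise 4, O(~b ⊃ h), contraposes to O(~h ⊃ b); with O(~h) we get O(b).
Premises 2, 5, 9, 10 do not contribute to this derivation.
So O(b) holds, i.e. F(~b). The claim follows.

Yes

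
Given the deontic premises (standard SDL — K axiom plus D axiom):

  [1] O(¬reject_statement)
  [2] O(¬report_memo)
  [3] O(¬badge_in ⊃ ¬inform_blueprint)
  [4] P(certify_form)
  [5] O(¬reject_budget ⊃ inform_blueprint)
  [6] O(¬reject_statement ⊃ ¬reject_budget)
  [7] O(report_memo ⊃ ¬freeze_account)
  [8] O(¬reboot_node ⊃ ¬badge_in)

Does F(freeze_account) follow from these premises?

Premise 7 is O(report_memo ⊃ ¬freeze_account), but O(report_memo) is not derivable from the premises, so it does not yield O(¬freeze_account).
No other premise forces O(¬freeze_account). An ideal world satisfying every premise can still have freeze_account true, so F(freeze_account) is not derivable.

No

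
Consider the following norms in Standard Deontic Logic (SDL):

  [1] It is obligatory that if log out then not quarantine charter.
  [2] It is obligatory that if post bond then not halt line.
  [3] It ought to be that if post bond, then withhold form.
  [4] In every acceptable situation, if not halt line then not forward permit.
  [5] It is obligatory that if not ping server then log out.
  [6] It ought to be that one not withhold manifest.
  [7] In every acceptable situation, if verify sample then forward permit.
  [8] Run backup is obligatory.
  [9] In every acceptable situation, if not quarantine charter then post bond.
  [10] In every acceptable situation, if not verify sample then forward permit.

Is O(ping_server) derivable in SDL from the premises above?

Yes

By case analysis on verify_sample: premise 7 gives O(verify_sample → forward_permit) and premise 10 gives O(¬verify_sample → forward_permit), so O(forward_permit) either way.
The contrapositive of premise 4 (O(¬halt_line → ¬forward_permit)) is O(forward_permit → halt_line), and O(forward_permit) is already established, so O(halt_line).
Premise 2 is O(post_bond → ¬halt_line); contrapositively O(halt_line → ¬post_bond). Since O(halt_line) holds, K gives O(¬post_bond).
Premise 9, O(¬quarantine_charter → post_bond), contraposes to O(¬post_bond → quarantine_charter); with O(¬post_bond) we get O(quarantine_charter).
Premise 1 is O(log_out → ¬quarantine_charter); contrapositively O(quarantine_charter → ¬log_out). Since O(quarantine_charter) holds, K gives O(¬log_out).
The contrapositive of premise 5 (O(¬ping_server → log_out)) is O(¬log_out → ping_server), and O(¬log_out) is already established, so O(ping_server).
Premises 3, 6, 8 do not contribute to this derivation.
So O(ping_server) follows.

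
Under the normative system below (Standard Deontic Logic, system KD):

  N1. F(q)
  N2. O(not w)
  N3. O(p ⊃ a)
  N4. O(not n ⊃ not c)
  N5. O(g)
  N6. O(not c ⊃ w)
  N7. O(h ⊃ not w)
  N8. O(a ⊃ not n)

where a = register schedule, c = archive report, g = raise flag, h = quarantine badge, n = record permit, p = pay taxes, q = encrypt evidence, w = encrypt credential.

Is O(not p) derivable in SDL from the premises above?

Yes

Premise 2 gives O(not w).
The contrapositive of premise 6 (O(not c ⊃ w)) is O(not w ⊃ c), and O(not w) is already established, so O(c).
Premise 4, O(not n ⊃ not c), contraposes to O(c ⊃ n); with O(c) we get O(n).
Premise 8 is O(a ⊃ not n); contrapositively O(n ⊃ not a). Since O(n) holds, K gives O(not a).
Premise 3, O(p ⊃ a), contraposes to O(not a ⊃ not p); with O(not a) we get O(not p).
Premises 1, 5, 7 do not contribute to this derivation.
So O(not p) follows.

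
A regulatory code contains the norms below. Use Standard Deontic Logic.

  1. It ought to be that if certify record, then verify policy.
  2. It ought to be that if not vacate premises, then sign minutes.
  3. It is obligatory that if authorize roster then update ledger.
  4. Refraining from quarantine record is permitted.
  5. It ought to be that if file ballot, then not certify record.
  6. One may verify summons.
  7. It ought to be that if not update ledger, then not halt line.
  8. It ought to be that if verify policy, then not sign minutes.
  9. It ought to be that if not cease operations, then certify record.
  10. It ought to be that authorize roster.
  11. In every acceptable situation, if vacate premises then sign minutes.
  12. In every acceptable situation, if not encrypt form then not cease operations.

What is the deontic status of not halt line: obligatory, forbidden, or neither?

Neither

Premise 7 is O(¬update_ledger → ¬halt_line), but O(¬update_ledger) is not derivable from the premises, so it does not yield O(¬halt_line).
No premise or chain of K-axiom applications forces O(¬halt_line), and none forces O(halt_line). So ¬halt_line is neither obligatory nor forbidden under these norms.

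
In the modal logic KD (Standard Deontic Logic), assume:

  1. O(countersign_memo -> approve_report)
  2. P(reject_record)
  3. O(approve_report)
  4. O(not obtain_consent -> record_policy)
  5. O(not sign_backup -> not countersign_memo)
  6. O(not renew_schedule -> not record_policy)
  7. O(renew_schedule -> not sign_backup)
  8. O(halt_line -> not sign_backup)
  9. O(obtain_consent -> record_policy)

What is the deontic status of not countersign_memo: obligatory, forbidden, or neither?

Premises 9 and 4 are O(obtain_consent -> record_policy) and O(not obtain_consent -> record_policy); every ideal world satisfies obtain_consent or not obtain_consent, so in either case record_policy holds — hence O(record_policy).
Premise 6 is O(not renew_schedule -> not record_policy); contrapositively O(record_policy -> renew_schedule). Since O(record_policy) holds, K gives O(renew_schedule).
Premise 7 is O(renew_schedule -> not sign_backup); since O(renew_schedule), deontic closure gives O(not sign_backup).
Applying K to premise 5 (O(not sign_backup -> not countersign_memo)) and O(not sign_backup) yields O(not countersign_memo).
Premises 1, 2, 3, 8 do not contribute to this derivation.
Hence not countersign_memo is obligatory.

Obligatory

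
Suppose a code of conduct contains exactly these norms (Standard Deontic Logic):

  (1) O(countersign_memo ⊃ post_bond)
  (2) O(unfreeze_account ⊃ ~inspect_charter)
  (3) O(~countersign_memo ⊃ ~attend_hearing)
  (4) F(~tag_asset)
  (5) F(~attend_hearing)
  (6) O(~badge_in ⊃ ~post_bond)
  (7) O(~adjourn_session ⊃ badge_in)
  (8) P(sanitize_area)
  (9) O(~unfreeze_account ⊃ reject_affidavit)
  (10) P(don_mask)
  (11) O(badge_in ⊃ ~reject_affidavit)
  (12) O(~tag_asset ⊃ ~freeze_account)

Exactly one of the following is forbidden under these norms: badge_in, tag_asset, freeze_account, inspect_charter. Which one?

Premise 5 is F(~attend_hearing), i.e. O(attend_hearing).
Premise 3 is O(~countersign_memo ⊃ ~attend_hearing); contrapositively O(attend_hearing ⊃ countersign_memo). Since O(attend_hearing) holds, K gives O(countersign_memo).
Premise 1 is O(countersign_memo ⊃ post_bond); since O(countersign_memo), deontic closure gives O(post_bond).
Premise 6, O(~badge_in ⊃ ~post_bond), contraposes to O(post_bond ⊃ badge_in); with O(post_bond) we get O(badge_in).
From O(badge_in) and premise 11, O(badge_in ⊃ ~reject_affidavit), we obtain O(~reject_affidavit).
Premise 9 is O(~unfreeze_account ⊃ reject_affidavit); contrapositively O(~reject_affidavit ⊃ unfreeze_account). Since O(~reject_affidavit) holds, K gives O(unfreeze_account).
With premise 2, O(unfreeze_account ⊃ ~inspect_charter), the K-axiom yields O(~inspect_charter).
So O(~inspect_charter) holds, i.e. inspect_charter is forbidden. None of the other listed options is forbidden under the premises.

inspect_charter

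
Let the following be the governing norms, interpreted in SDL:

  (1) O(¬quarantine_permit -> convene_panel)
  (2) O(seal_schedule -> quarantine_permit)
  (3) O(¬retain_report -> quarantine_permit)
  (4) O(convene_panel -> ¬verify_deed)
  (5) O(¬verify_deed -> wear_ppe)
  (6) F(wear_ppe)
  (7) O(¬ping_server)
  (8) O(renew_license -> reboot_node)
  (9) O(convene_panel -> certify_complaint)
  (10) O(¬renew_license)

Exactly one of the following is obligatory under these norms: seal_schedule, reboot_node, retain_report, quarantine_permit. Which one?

quarantine_permit

Premise 6 is F(wear_ppe), i.e. O(¬wear_ppe).
Premise 5, O(¬verify_deed -> wear_ppe), contraposes to O(¬wear_ppe -> verify_deed); with O(¬wear_ppe) we get O(verify_deed).
The contrapositive of premise 4 (O(convene_panel -> ¬verify_deed)) is O(verify_deed -> ¬convene_panel), and O(verify_deed) is already established, so O(¬convene_panel).
Premise 1, O(¬quarantine_permit -> convene_panel), contraposes to O(¬convene_panel -> quarantine_permit); with O(¬convene_panel) we get O(quarantine_permit).
So O(quarantine_permit) holds — quarantine_permit is obligatory. None of the other listed options is made obligatory by any chain of premises.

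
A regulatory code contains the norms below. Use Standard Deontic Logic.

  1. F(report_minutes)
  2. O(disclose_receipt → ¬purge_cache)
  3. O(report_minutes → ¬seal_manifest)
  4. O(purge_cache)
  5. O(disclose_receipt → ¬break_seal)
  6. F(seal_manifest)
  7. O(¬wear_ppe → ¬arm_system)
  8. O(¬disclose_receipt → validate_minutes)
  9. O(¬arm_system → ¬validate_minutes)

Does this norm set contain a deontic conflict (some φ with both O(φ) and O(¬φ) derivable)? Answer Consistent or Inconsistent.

Premise 3 is O(report_minutes → ¬seal_manifest); even if O(¬seal_manifest) held, inferring O(report_minutes) would be affirming the consequent — invalid.
So O(report_minutes) is not derivable, and the apparent clash with O(¬report_minutes) does not arise.
A world satisfying every obligation exists (e.g. arm_system=true, break_seal=false, disclose_receipt=false, purge_cache=true, report_minutes=false, seal_manifest=false, validate_minutes=true, wear_ppe=true); no atom is both obligatory and forbidden, so the set is consistent.

Consistent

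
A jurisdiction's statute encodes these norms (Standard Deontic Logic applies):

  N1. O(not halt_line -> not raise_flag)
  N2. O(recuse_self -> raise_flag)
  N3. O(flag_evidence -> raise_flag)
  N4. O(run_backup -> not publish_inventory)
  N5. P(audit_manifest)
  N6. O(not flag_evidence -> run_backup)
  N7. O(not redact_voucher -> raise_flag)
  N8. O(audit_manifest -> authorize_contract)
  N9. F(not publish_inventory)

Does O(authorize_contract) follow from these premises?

No

Premise 8 is O(audit_manifest -> authorize_contract), but O(audit_manifest) is not derivable from the premises (the permission P(audit_manifest) asserts only not O(not audit_manifest), not O(audit_manifest)), so it does not yield O(authorize_contract).
No other premise forces O(authorize_contract). An ideal world satisfying every premise can still have authorize_contract false, so O(authorize_contract) is not derivable.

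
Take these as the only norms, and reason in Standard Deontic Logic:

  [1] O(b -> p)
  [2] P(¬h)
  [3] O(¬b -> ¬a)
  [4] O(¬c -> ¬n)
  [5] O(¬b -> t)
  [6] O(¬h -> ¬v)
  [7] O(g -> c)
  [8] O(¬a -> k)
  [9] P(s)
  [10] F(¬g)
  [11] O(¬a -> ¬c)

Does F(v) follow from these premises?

Premise 6 is O(¬h -> ¬v), but O(¬h) is not derivable from the premises (the permission P(¬h) asserts only ¬O(h), not O(¬h)), so it does not yield O(¬v).
No other premise forces O(¬v). An ideal world satisfying every premise can still have v true, so F(v) is not derivable.

No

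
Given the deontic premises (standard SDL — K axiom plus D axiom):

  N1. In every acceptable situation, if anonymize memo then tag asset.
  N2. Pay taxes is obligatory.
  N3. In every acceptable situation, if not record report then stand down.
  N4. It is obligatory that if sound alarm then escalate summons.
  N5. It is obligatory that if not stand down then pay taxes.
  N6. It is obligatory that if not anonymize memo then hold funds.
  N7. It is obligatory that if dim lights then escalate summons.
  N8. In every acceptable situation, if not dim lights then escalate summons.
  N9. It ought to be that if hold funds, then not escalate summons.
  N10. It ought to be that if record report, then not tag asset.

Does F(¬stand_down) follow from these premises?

Premises 8 and 7 are O(¬dim_lights → escalate_summons) and O(dim_lights → escalate_summons); every ideal world satisfies ¬dim_lights or dim_lights, so in either case escalate_summons holds — hence O(escalate_summons).
The contrapositive of premise 9 (O(hold_funds → ¬escalate_summons)) is O(escalate_summons → ¬hold_funds), and O(escalate_summons) is already established, so O(¬hold_funds).
The contrapositive of premise 6 (O(¬anonymize_memo → hold_funds)) is O(¬hold_funds → anonymize_memo), and O(¬hold_funds) is already established, so O(anonymize_memo).
Applying K to premise 1 (O(anonymize_memo → tag_asset)) and O(anonymize_memo) yields O(tag_asset).
The contrapositive of premise 10 (O(record_report → ¬tag_asset)) is O(tag_asset → ¬record_report), and O(tag_asset) is already established, so O(¬record_report).
Applying K to premise 3 (O(¬record_report → stand_down)) and O(¬record_report) yields O(stand_down).
Premises 2, 4, 5 do not contribute to this derivation.
So O(stand_down) holds, i.e. F(¬stand_down). The claim follows.

Yes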